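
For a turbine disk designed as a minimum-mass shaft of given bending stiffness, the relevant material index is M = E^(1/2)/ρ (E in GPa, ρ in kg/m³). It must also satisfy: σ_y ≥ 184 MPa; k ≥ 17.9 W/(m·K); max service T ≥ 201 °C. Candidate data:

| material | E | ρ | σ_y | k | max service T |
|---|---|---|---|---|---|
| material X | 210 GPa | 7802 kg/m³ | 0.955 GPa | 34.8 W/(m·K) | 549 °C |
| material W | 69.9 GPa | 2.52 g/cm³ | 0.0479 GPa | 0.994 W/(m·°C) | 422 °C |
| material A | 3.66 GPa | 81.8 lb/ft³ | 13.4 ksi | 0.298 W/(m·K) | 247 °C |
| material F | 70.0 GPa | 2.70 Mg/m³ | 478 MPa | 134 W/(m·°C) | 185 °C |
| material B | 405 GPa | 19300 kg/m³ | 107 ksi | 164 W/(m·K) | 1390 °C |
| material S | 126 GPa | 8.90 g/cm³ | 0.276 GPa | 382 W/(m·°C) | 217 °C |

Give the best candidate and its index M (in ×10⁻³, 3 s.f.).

material X, M = 1.86×10⁻³

Screen on constraints: σ_y ≥ 184 MPa; k ≥ 17.9 W/(m·K); max service T ≥ 201 °C. Survivors: material X, material B, material S.
In SI units:
  material X: E = 210.0 GPa, ρ = 7802 kg/m³
  material B: E = 405.0 GPa, ρ = 19300 kg/m³
  material S: E = 126.0 GPa, ρ = 8900 kg/m³
  material X: M = 1.86×10⁻³
  material S: M = 1.26×10⁻³
  material B: M = 1.04×10⁻³
Material X ranks first.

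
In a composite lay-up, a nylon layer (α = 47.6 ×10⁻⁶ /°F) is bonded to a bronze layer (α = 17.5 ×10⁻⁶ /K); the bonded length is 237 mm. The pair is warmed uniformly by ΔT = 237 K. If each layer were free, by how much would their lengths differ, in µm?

3830 µm

nylon: α = 47.6×10⁻⁶/°F × 9/5 = 85.7×10⁻⁶/K.
Δα = |85.7 − 17.5|×10⁻⁶/K = 68.2×10⁻⁶/K.
ΔL_mismatch = Δα·L·ΔT = 68.2×10⁻⁶ × 237.0 mm × 237.0 K = 3830 µm.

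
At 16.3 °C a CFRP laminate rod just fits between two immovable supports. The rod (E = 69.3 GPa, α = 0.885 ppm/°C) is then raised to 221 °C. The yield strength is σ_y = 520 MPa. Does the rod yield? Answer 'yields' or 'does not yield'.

ΔT = 204.7 K. Constrained thermal stress σ = E·α·ΔT = 69.30×10³ MPa × 0.885×10⁻⁶ × 204.7 = 12.6 MPa (compressive).
Compare to σ_y = 520 MPa: σ < σ_y, so it does not yield.

does not yield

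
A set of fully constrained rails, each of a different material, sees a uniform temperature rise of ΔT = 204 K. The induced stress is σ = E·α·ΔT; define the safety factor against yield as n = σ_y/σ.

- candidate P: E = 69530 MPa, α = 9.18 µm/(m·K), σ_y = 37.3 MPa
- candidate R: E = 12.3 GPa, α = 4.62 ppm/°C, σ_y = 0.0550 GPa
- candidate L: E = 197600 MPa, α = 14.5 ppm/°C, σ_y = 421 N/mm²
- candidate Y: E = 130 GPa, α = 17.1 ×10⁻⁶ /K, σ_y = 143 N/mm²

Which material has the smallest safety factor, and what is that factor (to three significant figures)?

In consistent units (E in GPa, α in ×10⁻⁶/K, σ_y in MPa):
  candidate P: E = 69.53, α = 9.18, σ_y = 37.30 → σ = 130 MPa, n = 0.286
  candidate R: E = 12.30, α = 4.62, σ_y = 55.00 → σ = 11.6 MPa, n = 4.74
  candidate L: E = 197.6, α = 14.5, σ_y = 421.0 → σ = 585 MPa, n = 0.720
  candidate Y: E = 130.0, α = 17.1, σ_y = 143.0 → σ = 453 MPa, n = 0.315
Smallest n: candidate P with n = 0.286.

candidate P, n = 0.286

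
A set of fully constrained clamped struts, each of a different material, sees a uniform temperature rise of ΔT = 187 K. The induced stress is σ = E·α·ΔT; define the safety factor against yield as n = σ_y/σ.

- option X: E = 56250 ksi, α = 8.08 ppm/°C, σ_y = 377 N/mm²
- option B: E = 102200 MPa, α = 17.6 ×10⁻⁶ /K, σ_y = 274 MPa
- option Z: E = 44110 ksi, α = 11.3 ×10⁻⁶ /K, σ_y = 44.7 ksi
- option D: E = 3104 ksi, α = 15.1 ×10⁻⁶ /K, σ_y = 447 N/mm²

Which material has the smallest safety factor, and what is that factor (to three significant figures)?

In consistent units (E in GPa, α in ×10⁻⁶/K, σ_y in MPa):
  option X: E = 387.8, α = 8.08, σ_y = 377.0 → σ = 586 MPa, n = 0.643
  option B: E = 102.2, α = 17.6, σ_y = 274.0 → σ = 336 MPa, n = 0.815
  option Z: E = 304.1, α = 11.3, σ_y = 308.2 → σ = 643 MPa, n = 0.480
  option D: E = 21.40, α = 15.1, σ_y = 447.0 → σ = 60.4 MPa, n = 7.40
Option Z has the lowest safety factor, n = 0.480.

option Z, n = 0.480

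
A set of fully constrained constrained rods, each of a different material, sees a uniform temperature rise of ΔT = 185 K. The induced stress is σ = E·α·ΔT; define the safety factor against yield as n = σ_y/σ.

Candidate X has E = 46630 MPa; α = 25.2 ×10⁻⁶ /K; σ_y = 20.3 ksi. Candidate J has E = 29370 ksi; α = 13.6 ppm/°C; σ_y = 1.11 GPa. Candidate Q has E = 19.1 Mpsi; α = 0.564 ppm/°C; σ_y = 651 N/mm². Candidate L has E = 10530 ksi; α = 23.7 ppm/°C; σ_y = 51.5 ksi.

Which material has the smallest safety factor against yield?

Per material, after unit conversion:
  candidate X: E = 46.63, α = 25.2, σ_y = 140.0 → σ = 217 MPa, n = 0.644
  candidate J: E = 202.5, α = 13.6, σ_y = 1110 → σ = 509 MPa, n = 2.18
  candidate Q: E = 131.7, α = 0.564, σ_y = 651.0 → σ = 13.7 MPa, n = 47.4
  candidate L: E = 72.60, α = 23.7, σ_y = 355.1 → σ = 318 MPa, n = 1.12
Smallest n: candidate X with n = 0.644.

candidate X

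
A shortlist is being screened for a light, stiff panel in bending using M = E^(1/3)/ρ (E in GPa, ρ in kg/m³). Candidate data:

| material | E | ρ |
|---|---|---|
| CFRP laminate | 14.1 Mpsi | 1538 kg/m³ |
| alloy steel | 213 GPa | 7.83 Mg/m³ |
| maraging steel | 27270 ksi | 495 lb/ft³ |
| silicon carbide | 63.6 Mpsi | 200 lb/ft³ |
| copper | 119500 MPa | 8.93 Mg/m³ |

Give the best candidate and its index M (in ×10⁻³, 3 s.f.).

Convert each candidate to consistent units, then evaluate M:
  CFRP laminate: E = 97.22 GPa, ρ = 1538 kg/m³
  alloy steel: E = 213.0 GPa, ρ = 7830 kg/m³
  maraging steel: E = 188.0 GPa, ρ = 7929 kg/m³
  silicon carbide: E = 438.5 GPa, ρ = 3204 kg/m³
  copper: E = 119.5 GPa, ρ = 8930 kg/m³
  CFRP laminate: M = 2.99×10⁻³
  silicon carbide: M = 2.37×10⁻³
  alloy steel: M = 0.763×10⁻³
  maraging steel: M = 0.723×10⁻³
  copper: M = 0.552×10⁻³
The maximum is for CFRP laminate.

CFRP laminate, M = 2.99×10⁻³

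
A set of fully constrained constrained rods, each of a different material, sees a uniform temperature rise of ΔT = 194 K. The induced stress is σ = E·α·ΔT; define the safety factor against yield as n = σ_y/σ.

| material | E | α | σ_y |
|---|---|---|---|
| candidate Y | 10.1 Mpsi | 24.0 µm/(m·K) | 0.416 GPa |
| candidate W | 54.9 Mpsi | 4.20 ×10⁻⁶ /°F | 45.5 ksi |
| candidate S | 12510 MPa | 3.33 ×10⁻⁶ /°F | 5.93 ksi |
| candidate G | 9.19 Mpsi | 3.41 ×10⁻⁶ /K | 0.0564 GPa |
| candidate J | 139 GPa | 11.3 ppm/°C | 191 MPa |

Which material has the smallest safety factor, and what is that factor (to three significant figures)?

candidate W, n = 0.565

With everything in SI (GPa, ×10⁻⁶/K, MPa):
  candidate Y: E = 69.64, α = 24.0, σ_y = 416.0 → σ = 324 MPa, n = 1.28
  candidate W: E = 378.5, α = 7.56, σ_y = 313.7 → σ = 555 MPa, n = 0.565
  candidate S: E = 12.51, α = 5.99, σ_y = 40.89 → σ = 14.5 MPa, n = 2.81
  candidate G: E = 63.36, α = 3.41, σ_y = 56.40 → σ = 41.9 MPa, n = 1.35
  candidate J: E = 139.0, α = 11.3, σ_y = 191.0 → σ = 305 MPa, n = 0.627
Smallest n: candidate W with n = 0.565.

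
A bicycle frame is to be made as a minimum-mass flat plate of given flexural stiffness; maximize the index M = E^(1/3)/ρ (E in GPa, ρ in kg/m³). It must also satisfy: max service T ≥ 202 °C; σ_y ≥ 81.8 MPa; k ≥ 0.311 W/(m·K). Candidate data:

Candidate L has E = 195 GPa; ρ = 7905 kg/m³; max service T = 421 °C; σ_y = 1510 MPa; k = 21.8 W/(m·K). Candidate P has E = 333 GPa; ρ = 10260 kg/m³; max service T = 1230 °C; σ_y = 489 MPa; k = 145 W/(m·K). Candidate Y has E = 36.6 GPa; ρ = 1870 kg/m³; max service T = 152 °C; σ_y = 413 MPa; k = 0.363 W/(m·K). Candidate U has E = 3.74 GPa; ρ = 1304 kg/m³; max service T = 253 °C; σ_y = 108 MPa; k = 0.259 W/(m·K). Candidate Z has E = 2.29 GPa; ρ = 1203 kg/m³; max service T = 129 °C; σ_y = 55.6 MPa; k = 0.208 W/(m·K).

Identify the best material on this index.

Screen on constraints: max service T ≥ 202 °C; σ_y ≥ 81.8 MPa; k ≥ 0.311 W/(m·K). Survivors: candidate L, candidate P.
Computing M directly (units already consistent):
  candidate L: M = 0.734×10⁻³
  candidate P: M = 0.676×10⁻³
Highest index: candidate L.

candidate L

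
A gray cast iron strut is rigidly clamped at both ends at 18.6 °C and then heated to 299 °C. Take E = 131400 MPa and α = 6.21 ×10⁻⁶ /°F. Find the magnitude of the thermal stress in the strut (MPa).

412 MPa

E = 131400 MPa = 131.4 GPa.
α = 6.21×10⁻⁶/°F × 9/5 = 11.2×10⁻⁶/K.
ΔT = 280.4 K. Constrained thermal stress σ = E·α·ΔT = 131.4×10³ MPa × 11.2×10⁻⁶ × 280.4 = 412 MPa (compressive).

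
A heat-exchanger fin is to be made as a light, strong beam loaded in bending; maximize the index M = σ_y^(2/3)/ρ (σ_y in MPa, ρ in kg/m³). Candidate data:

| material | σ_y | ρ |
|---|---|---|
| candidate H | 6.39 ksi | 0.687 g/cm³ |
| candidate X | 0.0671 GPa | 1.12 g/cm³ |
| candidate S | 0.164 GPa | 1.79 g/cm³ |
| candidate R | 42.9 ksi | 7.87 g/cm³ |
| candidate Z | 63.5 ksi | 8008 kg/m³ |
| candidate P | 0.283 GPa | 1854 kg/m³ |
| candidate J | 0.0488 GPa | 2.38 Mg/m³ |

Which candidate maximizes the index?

candidate P

Convert each candidate to consistent units, then evaluate M:
  candidate H: σ_y = 44.06 MPa, ρ = 687.0 kg/m³
  candidate X: σ_y = 67.10 MPa, ρ = 1120 kg/m³
  candidate S: σ_y = 164.0 MPa, ρ = 1790 kg/m³
  candidate R: σ_y = 295.8 MPa, ρ = 7870 kg/m³
  candidate Z: σ_y = 437.8 MPa, ρ = 8008 kg/m³
  candidate P: σ_y = 283.0 MPa, ρ = 1854 kg/m³
  candidate J: σ_y = 48.80 MPa, ρ = 2380 kg/m³
  candidate P: M = 23.2×10⁻³
  candidate H: M = 18.2×10⁻³
  candidate S: M = 16.7×10⁻³
  candidate X: M = 14.7×10⁻³
  candidate Z: M = 7.20×10⁻³
  candidate R: M = 5.64×10⁻³
  candidate J: M = 5.61×10⁻³
Candidate P has the largest M.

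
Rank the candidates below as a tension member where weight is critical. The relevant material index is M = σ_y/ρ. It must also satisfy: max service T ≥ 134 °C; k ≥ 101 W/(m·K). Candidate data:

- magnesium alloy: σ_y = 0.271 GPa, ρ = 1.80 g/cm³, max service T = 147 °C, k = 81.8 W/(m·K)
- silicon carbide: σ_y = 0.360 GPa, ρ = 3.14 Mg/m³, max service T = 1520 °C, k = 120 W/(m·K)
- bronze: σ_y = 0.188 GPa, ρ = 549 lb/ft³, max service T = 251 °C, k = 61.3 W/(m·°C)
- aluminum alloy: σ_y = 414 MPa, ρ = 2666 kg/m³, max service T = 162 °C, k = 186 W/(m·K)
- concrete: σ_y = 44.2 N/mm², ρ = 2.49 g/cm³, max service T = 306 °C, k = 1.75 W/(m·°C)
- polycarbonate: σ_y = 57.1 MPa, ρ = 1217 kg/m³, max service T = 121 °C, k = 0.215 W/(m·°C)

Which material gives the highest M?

Screen on constraints: max service T ≥ 134 °C; k ≥ 101 W/(m·K). Survivors: silicon carbide, aluminum alloy.
After converting to SI:
  silicon carbide: σ_y = 360.0 MPa, ρ = 3140 kg/m³
  aluminum alloy: σ_y = 414.0 MPa, ρ = 2666 kg/m³
  aluminum alloy: M = 155 kN·m/kg
  silicon carbide: M = 115 kN·m/kg
Aluminum alloy has the largest M.

aluminum alloy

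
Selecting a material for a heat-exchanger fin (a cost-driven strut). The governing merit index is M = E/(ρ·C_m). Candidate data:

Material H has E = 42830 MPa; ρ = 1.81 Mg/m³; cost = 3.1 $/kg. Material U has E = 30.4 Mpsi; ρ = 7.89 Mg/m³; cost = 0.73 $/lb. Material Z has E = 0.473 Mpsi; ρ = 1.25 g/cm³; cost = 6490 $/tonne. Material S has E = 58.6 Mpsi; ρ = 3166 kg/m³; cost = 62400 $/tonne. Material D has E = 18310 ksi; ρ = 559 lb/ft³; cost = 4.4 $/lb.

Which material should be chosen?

Putting every candidate on a common basis:
  material H: E = 42.83 GPa, ρ = 1810 kg/m³, cost = 3.100 $/kg
  material U: E = 209.6 GPa, ρ = 7890 kg/m³, cost = 1.609 $/kg
  material Z: E = 3.261 GPa, ρ = 1250 kg/m³, cost = 6.490 $/kg
  material S: E = 404.0 GPa, ρ = 3166 kg/m³, cost = 62.40 $/kg
  material D: E = 126.2 GPa, ρ = 8954 kg/m³, cost = 9.700 $/kg
  material U: M = 16.5 MN·m per $
  material H: M = 7.63 MN·m per $
  material S: M = 2.05 MN·m per $
  material D: M = 1.45 MN·m per $
  material Z: M = 0.402 MN·m per $
Material U ranks first.

material U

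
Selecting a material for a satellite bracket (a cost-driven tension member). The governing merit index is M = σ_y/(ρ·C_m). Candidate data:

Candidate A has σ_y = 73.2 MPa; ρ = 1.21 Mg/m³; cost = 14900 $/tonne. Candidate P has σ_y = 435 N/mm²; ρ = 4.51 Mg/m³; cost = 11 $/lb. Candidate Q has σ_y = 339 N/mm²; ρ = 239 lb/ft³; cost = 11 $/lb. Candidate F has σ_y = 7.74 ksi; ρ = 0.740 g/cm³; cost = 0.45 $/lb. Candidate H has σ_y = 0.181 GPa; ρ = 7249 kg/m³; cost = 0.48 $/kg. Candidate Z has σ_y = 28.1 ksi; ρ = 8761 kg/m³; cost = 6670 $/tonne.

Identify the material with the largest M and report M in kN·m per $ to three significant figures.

candidate F, M = 72.7 kN·m per $

Putting every candidate on a common basis:
  candidate A: σ_y = 73.20 MPa, ρ = 1210 kg/m³, cost = 14.90 $/kg
  candidate P: σ_y = 435.0 MPa, ρ = 4510 kg/m³, cost = 24.25 $/kg
  candidate Q: σ_y = 339.0 MPa, ρ = 3828 kg/m³, cost = 24.25 $/kg
  candidate F: σ_y = 53.37 MPa, ρ = 740.0 kg/m³, cost = 0.9921 $/kg
  candidate H: σ_y = 181.0 MPa, ρ = 7249 kg/m³, cost = 0.4800 $/kg
  candidate Z: σ_y = 193.7 MPa, ρ = 8761 kg/m³, cost = 6.670 $/kg
  candidate F: M = 72.7 kN·m per $
  candidate H: M = 52.0 kN·m per $
  candidate A: M = 4.06 kN·m per $
  candidate P: M = 3.98 kN·m per $
  candidate Q: M = 3.65 kN·m per $
  candidate Z: M = 3.32 kN·m per $
Candidate F has the largest M.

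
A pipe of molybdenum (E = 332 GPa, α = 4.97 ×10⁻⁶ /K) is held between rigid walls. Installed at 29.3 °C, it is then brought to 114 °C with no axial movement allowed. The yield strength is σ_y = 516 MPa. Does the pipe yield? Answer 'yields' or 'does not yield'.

ΔT = 84.70 K. Constrained thermal stress σ = E·α·ΔT = 332.0×10³ MPa × 4.97×10⁻⁶ × 84.70 = 140 MPa (compressive).
Compare to σ_y = 516 MPa: σ < σ_y, so it does not yield.

does not yield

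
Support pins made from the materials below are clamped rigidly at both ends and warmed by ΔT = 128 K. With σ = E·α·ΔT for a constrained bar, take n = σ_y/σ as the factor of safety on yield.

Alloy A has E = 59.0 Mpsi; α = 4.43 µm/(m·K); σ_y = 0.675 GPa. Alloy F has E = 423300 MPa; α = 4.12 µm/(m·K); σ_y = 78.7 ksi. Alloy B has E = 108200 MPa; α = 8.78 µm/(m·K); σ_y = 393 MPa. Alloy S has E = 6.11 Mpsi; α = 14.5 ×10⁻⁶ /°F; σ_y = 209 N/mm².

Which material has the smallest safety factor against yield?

With everything in SI (GPa, ×10⁻⁶/K, MPa):
  alloy A: E = 406.8, α = 4.43, σ_y = 675.0 → σ = 231 MPa, n = 2.93
  alloy F: E = 423.3, α = 4.12, σ_y = 542.6 → σ = 223 MPa, n = 2.43
  alloy B: E = 108.2, α = 8.78, σ_y = 393.0 → σ = 122 MPa, n = 3.23
  alloy S: E = 42.13, α = 26.1, σ_y = 209.0 → σ = 141 MPa, n = 1.49
Alloy S has the lowest safety factor, n = 1.49.

alloy S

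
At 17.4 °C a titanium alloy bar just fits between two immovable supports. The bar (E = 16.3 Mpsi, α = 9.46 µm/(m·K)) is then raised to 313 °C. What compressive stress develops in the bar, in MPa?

314 MPa

E = 16.3 Mpsi = 112.4 GPa.
ΔT = 295.6 K. Constrained thermal stress σ = E·α·ΔT = 112.4×10³ MPa × 9.46×10⁻⁶ × 295.6 = 314 MPa (compressive).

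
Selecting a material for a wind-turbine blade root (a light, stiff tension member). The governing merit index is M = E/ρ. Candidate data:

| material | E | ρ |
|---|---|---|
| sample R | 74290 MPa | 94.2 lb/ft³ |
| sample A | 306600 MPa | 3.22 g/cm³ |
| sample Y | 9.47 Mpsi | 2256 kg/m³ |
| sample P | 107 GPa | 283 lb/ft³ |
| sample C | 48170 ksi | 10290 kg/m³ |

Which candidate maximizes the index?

After converting to SI:
  sample R: E = 74.29 GPa, ρ = 1509 kg/m³
  sample A: E = 306.6 GPa, ρ = 3220 kg/m³
  sample Y: E = 65.29 GPa, ρ = 2256 kg/m³
  sample P: E = 107.0 GPa, ρ = 4533 kg/m³
  sample C: E = 332.1 GPa, ρ = 10290 kg/m³
  sample A: M = 95.2 MN·m/kg
  sample R: M = 49.2 MN·m/kg
  sample C: M = 32.3 MN·m/kg
  sample Y: M = 28.9 MN·m/kg
  sample P: M = 23.6 MN·m/kg
Highest index: sample A.

sample A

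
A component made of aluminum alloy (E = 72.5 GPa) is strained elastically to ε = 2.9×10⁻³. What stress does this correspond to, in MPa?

σ = E·ε = 72500 MPa × 2.9×10⁻³ = 210 MPa.

210 MPa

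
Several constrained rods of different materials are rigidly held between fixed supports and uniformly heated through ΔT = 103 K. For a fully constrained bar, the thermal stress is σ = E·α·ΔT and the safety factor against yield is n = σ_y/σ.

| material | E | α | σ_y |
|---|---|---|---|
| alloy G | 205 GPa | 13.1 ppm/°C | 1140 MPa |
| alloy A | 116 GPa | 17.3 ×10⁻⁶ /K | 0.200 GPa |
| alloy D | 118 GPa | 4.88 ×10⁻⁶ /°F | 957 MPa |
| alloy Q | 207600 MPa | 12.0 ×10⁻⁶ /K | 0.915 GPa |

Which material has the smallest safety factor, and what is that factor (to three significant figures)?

In consistent units (E in GPa, α in ×10⁻⁶/K, σ_y in MPa):
  alloy G: E = 205.0, α = 13.1, σ_y = 1140 → σ = 277 MPa, n = 4.12
  alloy A: E = 116.0, α = 17.3, σ_y = 200.0 → σ = 207 MPa, n = 0.968
  alloy D: E = 118.0, α = 8.78, σ_y = 957.0 → σ = 107 MPa, n = 8.96
  alloy Q: E = 207.6, α = 12.0, σ_y = 915.0 → σ = 257 MPa, n = 3.57
The minimum is alloy A at n = 0.968.

alloy A, n = 0.968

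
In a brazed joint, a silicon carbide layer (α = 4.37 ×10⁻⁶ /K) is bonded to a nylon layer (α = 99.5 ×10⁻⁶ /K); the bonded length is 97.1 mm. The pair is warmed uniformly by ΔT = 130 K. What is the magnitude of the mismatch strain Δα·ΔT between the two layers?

0.0124

Δα = |4.37 − 99.5|×10⁻⁶/K = 95.1×10⁻⁶/K.
Mismatch strain = Δα·ΔT = 95.1×10⁻⁶ × 130.0 = 0.0124.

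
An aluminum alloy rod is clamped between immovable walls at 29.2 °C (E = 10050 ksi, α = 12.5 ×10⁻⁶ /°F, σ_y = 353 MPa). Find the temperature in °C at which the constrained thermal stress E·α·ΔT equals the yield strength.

256 °C

E = 10050 ksi = 69.29 GPa.
α = 12.5×10⁻⁶/°F × 9/5 = 22.5×10⁻⁶/K.
E·α·ΔT = 353.0 MPa ⇒ ΔT = 353.0 / (69.29×10³ × 22.5×10⁻⁶) = 226.4 K.
T = 29.2 + 226.4 = 255.6 °C.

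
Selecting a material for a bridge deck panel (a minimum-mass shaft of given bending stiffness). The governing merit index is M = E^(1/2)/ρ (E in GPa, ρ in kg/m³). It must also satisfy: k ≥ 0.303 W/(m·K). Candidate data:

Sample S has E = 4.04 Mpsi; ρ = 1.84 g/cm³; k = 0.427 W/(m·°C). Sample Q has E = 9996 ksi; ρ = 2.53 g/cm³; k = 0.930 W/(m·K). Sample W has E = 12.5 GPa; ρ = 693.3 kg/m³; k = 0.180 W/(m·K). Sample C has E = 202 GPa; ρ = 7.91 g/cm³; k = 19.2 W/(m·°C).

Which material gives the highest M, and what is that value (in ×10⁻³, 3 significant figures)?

sample Q, M = 3.28×10⁻³

Screen on constraints: k ≥ 0.303 W/(m·K). Survivors: sample S, sample Q, sample C.
Putting every candidate on a common basis:
  sample S: E = 27.85 GPa, ρ = 1840 kg/m³
  sample Q: E = 68.92 GPa, ρ = 2530 kg/m³
  sample C: E = 202.0 GPa, ρ = 7910 kg/m³
  sample Q: M = 3.28×10⁻³
  sample S: M = 2.87×10⁻³
  sample C: M = 1.80×10⁻³
Sample Q has the largest M.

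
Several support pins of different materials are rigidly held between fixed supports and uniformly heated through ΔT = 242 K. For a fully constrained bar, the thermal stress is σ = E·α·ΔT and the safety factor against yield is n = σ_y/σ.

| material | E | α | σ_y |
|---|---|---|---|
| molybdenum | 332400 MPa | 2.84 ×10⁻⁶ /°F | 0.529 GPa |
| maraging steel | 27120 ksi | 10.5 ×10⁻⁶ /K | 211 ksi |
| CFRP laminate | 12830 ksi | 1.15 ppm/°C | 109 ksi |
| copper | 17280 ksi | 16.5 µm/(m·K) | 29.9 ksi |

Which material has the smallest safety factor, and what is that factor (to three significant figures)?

copper, n = 0.433

Converting E to GPa, α to ×10⁻⁶/K, σ_y to MPa, then σ and n for each:
  molybdenum: E = 332.4, α = 5.11, σ_y = 529.0 → σ = 411 MPa, n = 1.29
  maraging steel: E = 187.0, α = 10.5, σ_y = 1455 → σ = 475 MPa, n = 3.06
  CFRP laminate: E = 88.46, α = 1.15, σ_y = 751.5 → σ = 24.6 MPa, n = 30.5
  copper: E = 119.1, α = 16.5, σ_y = 206.2 → σ = 476 MPa, n = 0.433
The minimum is copper at n = 0.433.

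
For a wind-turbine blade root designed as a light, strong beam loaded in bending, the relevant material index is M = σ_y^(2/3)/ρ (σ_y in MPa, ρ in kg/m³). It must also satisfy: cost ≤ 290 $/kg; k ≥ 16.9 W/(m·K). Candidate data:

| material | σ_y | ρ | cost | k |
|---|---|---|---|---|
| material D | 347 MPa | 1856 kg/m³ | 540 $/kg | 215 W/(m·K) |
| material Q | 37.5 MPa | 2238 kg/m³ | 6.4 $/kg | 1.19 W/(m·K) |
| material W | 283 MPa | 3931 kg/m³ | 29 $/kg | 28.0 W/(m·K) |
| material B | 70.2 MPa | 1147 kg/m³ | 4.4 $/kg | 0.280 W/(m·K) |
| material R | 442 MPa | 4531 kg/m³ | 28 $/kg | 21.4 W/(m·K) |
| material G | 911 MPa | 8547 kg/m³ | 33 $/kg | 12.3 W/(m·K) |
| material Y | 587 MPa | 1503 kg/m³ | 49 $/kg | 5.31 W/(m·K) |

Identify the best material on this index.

material R

Screen on constraints: cost ≤ 290 $/kg; k ≥ 16.9 W/(m·K). Survivors: material W, material R.
Computing M directly (units already consistent):
  material R: M = 12.8×10⁻³
  material W: M = 11.0×10⁻³
Highest index: material R.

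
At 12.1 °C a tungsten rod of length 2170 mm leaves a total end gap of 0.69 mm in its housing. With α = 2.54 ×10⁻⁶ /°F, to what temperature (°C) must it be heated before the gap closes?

α = 2.54×10⁻⁶/°F × 9/5 = 4.57×10⁻⁶/K.
α·L₀·ΔT = 0.69 mm ⇒ ΔT = 0.69 / (4.57×10⁻⁶ × 2170.0) = 69.55 K.
T = 12.1 + 69.55 = 81.65 °C.

81.6 °C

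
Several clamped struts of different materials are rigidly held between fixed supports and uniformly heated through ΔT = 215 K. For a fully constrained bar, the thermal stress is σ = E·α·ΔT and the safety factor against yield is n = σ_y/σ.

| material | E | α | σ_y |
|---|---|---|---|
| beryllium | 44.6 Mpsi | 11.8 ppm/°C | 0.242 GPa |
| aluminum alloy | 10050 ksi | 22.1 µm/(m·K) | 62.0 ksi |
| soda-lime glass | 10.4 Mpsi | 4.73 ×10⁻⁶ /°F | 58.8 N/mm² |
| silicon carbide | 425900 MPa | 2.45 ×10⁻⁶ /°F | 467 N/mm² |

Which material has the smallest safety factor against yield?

In consistent units (E in GPa, α in ×10⁻⁶/K, σ_y in MPa):
  beryllium: E = 307.5, α = 11.8, σ_y = 242.0 → σ = 780 MPa, n = 0.310
  aluminum alloy: E = 69.29, α = 22.1, σ_y = 427.5 → σ = 329 MPa, n = 1.30
  soda-lime glass: E = 71.71, α = 8.51, σ_y = 58.80 → σ = 131 MPa, n = 0.448
  silicon carbide: E = 425.9, α = 4.41, σ_y = 467.0 → σ = 404 MPa, n = 1.16
Beryllium has the lowest safety factor, n = 0.310.

beryllium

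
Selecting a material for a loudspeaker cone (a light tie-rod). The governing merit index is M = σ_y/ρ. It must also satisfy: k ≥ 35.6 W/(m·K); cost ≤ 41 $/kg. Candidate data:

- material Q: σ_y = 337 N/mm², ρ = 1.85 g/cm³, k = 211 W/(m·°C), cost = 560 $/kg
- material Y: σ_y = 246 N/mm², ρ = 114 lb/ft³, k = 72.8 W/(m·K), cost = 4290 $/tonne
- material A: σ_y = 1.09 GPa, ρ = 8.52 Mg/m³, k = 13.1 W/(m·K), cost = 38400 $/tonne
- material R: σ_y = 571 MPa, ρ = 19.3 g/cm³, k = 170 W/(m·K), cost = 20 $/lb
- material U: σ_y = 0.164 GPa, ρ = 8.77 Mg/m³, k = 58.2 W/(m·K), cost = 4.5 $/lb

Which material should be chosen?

material Y

Screen on constraints: k ≥ 35.6 W/(m·K); cost ≤ 41 $/kg. Survivors: material Y, material U.
Normalizing units and computing the index:
  material Y: σ_y = 246.0 MPa, ρ = 1826 kg/m³
  material U: σ_y = 164.0 MPa, ρ = 8770 kg/m³
  material Y: M = 135 kN·m/kg
  material U: M = 18.7 kN·m/kg
Material Y has the largest M.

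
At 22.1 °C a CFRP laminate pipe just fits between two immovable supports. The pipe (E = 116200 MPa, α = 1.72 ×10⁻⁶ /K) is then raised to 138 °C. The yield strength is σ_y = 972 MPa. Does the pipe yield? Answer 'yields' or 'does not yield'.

does not yield

E = 116200 MPa = 116.2 GPa.
ΔT = 115.9 K. Constrained thermal stress σ = E·α·ΔT = 116.2×10³ MPa × 1.72×10⁻⁶ × 115.9 = 23.2 MPa (compressive).
Compare to σ_y = 972 MPa: σ < σ_y, so it does not yield.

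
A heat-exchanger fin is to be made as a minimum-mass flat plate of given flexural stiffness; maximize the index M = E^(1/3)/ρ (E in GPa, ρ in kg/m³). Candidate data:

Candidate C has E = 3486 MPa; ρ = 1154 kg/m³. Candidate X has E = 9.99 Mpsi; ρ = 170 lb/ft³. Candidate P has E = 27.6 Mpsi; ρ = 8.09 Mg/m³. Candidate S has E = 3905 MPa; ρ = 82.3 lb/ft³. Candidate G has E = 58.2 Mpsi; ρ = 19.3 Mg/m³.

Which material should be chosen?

candidate X

Normalizing units and computing the index:
  candidate C: E = 3.486 GPa, ρ = 1154 kg/m³
  candidate X: E = 68.88 GPa, ρ = 2723 kg/m³
  candidate P: E = 190.3 GPa, ρ = 8090 kg/m³
  candidate S: E = 3.905 GPa, ρ = 1318 kg/m³
  candidate G: E = 401.3 GPa, ρ = 19300 kg/m³
  candidate X: M = 1.51×10⁻³
  candidate C: M = 1.31×10⁻³
  candidate S: M = 1.19×10⁻³
  candidate P: M = 0.711×10⁻³
  candidate G: M = 0.382×10⁻³
The maximum is for candidate X.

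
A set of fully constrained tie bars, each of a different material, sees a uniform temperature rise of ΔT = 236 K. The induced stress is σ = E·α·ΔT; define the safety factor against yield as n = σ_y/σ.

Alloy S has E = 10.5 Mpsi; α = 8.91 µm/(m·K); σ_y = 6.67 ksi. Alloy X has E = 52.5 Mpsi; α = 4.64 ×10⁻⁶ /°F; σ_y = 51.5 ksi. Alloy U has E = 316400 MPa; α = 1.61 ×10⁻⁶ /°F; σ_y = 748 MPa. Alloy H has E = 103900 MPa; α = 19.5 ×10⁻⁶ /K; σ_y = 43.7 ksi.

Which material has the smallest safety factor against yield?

alloy S

With everything in SI (GPa, ×10⁻⁶/K, MPa):
  alloy S: E = 72.39, α = 8.91, σ_y = 45.99 → σ = 152 MPa, n = 0.302
  alloy X: E = 362.0, α = 8.35, σ_y = 355.1 → σ = 713 MPa, n = 0.498
  alloy U: E = 316.4, α = 2.90, σ_y = 748.0 → σ = 216 MPa, n = 3.46
  alloy H: E = 103.9, α = 19.5, σ_y = 301.3 → σ = 478 MPa, n = 0.630
Smallest n: alloy S with n = 0.302.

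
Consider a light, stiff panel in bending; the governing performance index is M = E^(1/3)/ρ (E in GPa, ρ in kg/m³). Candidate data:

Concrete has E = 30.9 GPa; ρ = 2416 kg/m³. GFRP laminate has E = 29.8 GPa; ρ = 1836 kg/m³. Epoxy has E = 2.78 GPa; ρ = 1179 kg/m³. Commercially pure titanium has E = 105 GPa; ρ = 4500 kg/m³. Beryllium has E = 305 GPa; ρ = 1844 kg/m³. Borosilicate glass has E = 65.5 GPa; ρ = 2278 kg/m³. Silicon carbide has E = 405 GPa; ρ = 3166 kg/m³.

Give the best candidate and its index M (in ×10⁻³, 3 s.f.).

Computing M directly (units already consistent):
  beryllium: M = 3.65×10⁻³
  silicon carbide: M = 2.34×10⁻³
  borosilicate glass: M = 1.77×10⁻³
  GFRP laminate: M = 1.69×10⁻³
  concrete: M = 1.30×10⁻³
  epoxy: M = 1.19×10⁻³
  commercially pure titanium: M = 1.05×10⁻³
The maximum is for beryllium.

beryllium, M = 3.65×10⁻³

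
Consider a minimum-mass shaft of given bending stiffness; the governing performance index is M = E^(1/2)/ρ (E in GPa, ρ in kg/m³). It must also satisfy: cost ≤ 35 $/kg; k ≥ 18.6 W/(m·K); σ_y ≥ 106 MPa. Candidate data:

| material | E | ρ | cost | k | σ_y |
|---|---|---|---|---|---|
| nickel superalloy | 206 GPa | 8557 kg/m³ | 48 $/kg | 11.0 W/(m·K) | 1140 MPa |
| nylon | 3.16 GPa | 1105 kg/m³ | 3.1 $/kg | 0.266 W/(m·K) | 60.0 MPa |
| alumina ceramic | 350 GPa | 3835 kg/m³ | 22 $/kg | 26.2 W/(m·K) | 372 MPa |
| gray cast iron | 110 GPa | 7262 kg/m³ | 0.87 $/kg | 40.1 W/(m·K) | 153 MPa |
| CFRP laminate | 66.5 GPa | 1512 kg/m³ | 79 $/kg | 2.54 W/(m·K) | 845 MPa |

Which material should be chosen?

Screen on constraints: cost ≤ 35 $/kg; k ≥ 18.6 W/(m·K); σ_y ≥ 106 MPa. Survivors: alumina ceramic, gray cast iron.
Per-candidate index values:
  alumina ceramic: M = 4.88×10⁻³
  gray cast iron: M = 1.44×10⁻³
Highest index: alumina ceramic.

alumina ceramic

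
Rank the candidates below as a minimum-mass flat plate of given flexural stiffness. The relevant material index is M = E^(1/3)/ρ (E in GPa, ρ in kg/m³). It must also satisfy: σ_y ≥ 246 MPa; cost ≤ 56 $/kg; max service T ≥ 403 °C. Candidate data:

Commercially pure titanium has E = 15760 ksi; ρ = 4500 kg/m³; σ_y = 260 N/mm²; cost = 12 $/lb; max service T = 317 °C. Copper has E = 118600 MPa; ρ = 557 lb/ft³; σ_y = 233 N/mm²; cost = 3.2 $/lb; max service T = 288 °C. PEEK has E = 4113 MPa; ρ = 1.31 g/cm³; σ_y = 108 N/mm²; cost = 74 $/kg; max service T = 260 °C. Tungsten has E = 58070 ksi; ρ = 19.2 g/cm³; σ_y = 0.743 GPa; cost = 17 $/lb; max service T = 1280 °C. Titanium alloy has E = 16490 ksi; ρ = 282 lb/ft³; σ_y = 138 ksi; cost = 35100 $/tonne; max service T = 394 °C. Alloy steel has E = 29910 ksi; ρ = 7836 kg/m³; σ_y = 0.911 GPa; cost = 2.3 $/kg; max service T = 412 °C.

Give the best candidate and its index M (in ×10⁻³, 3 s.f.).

Screen on constraints: σ_y ≥ 246 MPa; cost ≤ 56 $/kg; max service T ≥ 403 °C. Survivors: tungsten, alloy steel.
Normalizing units and computing the index:
  tungsten: E = 400.4 GPa, ρ = 19200 kg/m³
  alloy steel: E = 206.2 GPa, ρ = 7836 kg/m³
  alloy steel: M = 0.754×10⁻³
  tungsten: M = 0.384×10⁻³
Alloy steel has the largest M.

alloy steel, M = 0.754×10⁻³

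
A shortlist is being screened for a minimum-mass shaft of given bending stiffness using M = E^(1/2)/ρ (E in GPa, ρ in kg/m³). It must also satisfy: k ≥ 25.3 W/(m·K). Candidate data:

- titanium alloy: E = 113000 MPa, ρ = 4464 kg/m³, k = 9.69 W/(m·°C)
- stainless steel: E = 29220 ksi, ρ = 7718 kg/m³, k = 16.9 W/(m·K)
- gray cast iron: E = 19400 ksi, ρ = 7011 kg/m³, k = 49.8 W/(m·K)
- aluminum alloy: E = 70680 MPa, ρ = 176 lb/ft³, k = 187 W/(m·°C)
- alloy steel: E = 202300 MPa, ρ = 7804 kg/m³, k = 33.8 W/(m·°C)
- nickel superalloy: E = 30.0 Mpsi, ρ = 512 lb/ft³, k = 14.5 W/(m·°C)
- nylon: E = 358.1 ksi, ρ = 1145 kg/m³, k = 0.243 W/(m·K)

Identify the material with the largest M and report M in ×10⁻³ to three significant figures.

aluminum alloy, M = 2.98×10⁻³

Screen on constraints: k ≥ 25.3 W/(m·K). Survivors: gray cast iron, aluminum alloy, alloy steel.
After converting to SI:
  gray cast iron: E = 133.8 GPa, ρ = 7011 kg/m³
  aluminum alloy: E = 70.68 GPa, ρ = 2819 kg/m³
  alloy steel: E = 202.3 GPa, ρ = 7804 kg/m³
  aluminum alloy: M = 2.98×10⁻³
  alloy steel: M = 1.82×10⁻³
  gray cast iron: M = 1.65×10⁻³
Aluminum alloy has the largest M.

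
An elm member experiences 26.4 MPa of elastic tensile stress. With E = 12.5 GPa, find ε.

2.11×10⁻³

ε = σ/E = 26.4 / 12500 = 2.11×10⁻³.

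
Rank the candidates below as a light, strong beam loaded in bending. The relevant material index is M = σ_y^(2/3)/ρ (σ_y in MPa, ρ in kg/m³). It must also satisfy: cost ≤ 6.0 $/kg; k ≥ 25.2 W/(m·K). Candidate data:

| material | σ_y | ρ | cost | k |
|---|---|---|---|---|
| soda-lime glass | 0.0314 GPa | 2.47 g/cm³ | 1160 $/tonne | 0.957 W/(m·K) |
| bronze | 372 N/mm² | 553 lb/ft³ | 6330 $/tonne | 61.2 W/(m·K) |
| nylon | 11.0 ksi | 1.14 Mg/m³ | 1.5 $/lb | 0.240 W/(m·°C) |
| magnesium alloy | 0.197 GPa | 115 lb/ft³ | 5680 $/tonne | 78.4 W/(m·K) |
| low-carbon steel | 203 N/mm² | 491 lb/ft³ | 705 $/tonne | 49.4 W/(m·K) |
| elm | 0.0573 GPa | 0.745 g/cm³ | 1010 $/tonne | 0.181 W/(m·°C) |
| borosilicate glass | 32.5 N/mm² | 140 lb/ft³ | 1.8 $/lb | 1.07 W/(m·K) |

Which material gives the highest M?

magnesium alloy

Screen on constraints: cost ≤ 6.0 $/kg; k ≥ 25.2 W/(m·K). Survivors: magnesium alloy, low-carbon steel.
Normalizing units and computing the index:
  magnesium alloy: σ_y = 197.0 MPa, ρ = 1842 kg/m³
  low-carbon steel: σ_y = 203.0 MPa, ρ = 7865 kg/m³
  magnesium alloy: M = 18.4×10⁻³
  low-carbon steel: M = 4.39×10⁻³
The maximum is for magnesium alloy.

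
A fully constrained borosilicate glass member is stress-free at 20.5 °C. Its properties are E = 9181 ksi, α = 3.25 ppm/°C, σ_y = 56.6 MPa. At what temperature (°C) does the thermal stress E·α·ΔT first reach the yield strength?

E = 9181 ksi = 63.30 GPa.
E·α·ΔT = 56.60 MPa ⇒ ΔT = 56.60 / (63.30×10³ × 3.25×10⁻⁶) = 275.1 K.
T = 20.5 + 275.1 = 295.6 °C.

296 °C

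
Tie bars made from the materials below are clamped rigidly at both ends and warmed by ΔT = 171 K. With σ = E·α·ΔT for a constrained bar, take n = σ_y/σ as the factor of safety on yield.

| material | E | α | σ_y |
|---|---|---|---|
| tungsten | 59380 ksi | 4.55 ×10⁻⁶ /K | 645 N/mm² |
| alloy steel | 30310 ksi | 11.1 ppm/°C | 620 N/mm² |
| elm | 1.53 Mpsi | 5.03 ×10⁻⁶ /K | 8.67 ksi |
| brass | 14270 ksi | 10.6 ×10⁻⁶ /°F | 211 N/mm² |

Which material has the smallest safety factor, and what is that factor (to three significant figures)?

brass, n = 0.657

In consistent units (E in GPa, α in ×10⁻⁶/K, σ_y in MPa):
  tungsten: E = 409.4, α = 4.55, σ_y = 645.0 → σ = 319 MPa, n = 2.02
  alloy steel: E = 209.0, α = 11.1, σ_y = 620.0 → σ = 397 MPa, n = 1.56
  elm: E = 10.55, α = 5.03, σ_y = 59.78 → σ = 9.07 MPa, n = 6.59
  brass: E = 98.39, α = 19.1, σ_y = 211.0 → σ = 321 MPa, n = 0.657
Smallest n: brass with n = 0.657.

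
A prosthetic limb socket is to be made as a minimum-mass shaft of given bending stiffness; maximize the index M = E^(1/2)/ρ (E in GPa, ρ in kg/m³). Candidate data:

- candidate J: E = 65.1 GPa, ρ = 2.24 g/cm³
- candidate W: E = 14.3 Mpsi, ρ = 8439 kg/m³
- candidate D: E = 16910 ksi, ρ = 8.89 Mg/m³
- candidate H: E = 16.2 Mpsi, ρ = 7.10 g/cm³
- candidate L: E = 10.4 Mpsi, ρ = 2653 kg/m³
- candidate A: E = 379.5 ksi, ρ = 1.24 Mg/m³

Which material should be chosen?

candidate J

Normalizing units and computing the index:
  candidate J: E = 65.10 GPa, ρ = 2240 kg/m³
  candidate W: E = 98.60 GPa, ρ = 8439 kg/m³
  candidate D: E = 116.6 GPa, ρ = 8890 kg/m³
  candidate H: E = 111.7 GPa, ρ = 7100 kg/m³
  candidate L: E = 71.71 GPa, ρ = 2653 kg/m³
  candidate A: E = 2.617 GPa, ρ = 1240 kg/m³
  candidate J: M = 3.60×10⁻³
  candidate L: M = 3.19×10⁻³
  candidate H: M = 1.49×10⁻³
  candidate A: M = 1.30×10⁻³
  candidate D: M = 1.21×10⁻³
  candidate W: M = 1.18×10⁻³
Candidate J ranks first.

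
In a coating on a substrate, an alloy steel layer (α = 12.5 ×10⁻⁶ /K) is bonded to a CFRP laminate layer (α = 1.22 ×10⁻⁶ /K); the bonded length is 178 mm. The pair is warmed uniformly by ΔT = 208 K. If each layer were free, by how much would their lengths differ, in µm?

418 µm

Δα = |12.5 − 1.22|×10⁻⁶/K = 11.3×10⁻⁶/K.
ΔL_mismatch = Δα·L·ΔT = 11.3×10⁻⁶ × 178.0 mm × 208.0 K = 418 µm.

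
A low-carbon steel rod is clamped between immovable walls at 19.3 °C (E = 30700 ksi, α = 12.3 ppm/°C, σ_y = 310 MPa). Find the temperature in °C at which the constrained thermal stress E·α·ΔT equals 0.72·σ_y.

E = 30700 ksi = 211.7 GPa.
E·α·ΔT = 223.2 MPa ⇒ ΔT = 223.2 / (211.7×10³ × 12.3×10⁻⁶) = 85.73 K.
T = 19.3 + 85.73 = 105.0 °C.

105 °C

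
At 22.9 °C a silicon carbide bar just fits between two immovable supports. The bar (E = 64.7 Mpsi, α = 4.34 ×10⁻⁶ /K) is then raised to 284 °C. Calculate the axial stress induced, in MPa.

E = 64.7 Mpsi = 446.1 GPa.
ΔT = 261.1 K. Constrained thermal stress σ = E·α·ΔT = 446.1×10³ MPa × 4.34×10⁻⁶ × 261.1 = 505 MPa (compressive).

505 MPa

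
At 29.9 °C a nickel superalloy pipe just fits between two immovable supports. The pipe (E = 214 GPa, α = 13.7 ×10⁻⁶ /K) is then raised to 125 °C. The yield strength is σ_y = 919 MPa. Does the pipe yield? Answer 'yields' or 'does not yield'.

does not yield

ΔT = 95.10 K. Constrained thermal stress σ = E·α·ΔT = 214.0×10³ MPa × 13.7×10⁻⁶ × 95.10 = 279 MPa (compressive).
Compare to σ_y = 919 MPa: σ < σ_y, so it does not yield.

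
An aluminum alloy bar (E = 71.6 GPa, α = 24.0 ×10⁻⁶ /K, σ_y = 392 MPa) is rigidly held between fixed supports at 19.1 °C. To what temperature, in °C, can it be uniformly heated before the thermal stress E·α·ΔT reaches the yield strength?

E·α·ΔT = 392.0 MPa ⇒ ΔT = 392.0 / (71.60×10³ × 24.0×10⁻⁶) = 228.1 K.
T = 19.1 + 228.1 = 247.2 °C.

247 °C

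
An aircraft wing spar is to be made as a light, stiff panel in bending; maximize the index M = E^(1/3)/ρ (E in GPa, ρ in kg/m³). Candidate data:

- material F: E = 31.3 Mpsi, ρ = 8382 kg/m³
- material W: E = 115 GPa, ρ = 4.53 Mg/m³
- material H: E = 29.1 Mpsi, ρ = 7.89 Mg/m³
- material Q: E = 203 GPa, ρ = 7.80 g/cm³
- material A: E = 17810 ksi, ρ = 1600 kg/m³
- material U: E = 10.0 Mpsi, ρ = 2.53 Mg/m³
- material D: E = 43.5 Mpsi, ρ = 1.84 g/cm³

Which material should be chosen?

material D

In SI units:
  material F: E = 215.8 GPa, ρ = 8382 kg/m³
  material W: E = 115.0 GPa, ρ = 4530 kg/m³
  material H: E = 200.6 GPa, ρ = 7890 kg/m³
  material Q: E = 203.0 GPa, ρ = 7800 kg/m³
  material A: E = 122.8 GPa, ρ = 1600 kg/m³
  material U: E = 68.95 GPa, ρ = 2530 kg/m³
  material D: E = 299.9 GPa, ρ = 1840 kg/m³
  material D: M = 3.64×10⁻³
  material A: M = 3.11×10⁻³
  material U: M = 1.62×10⁻³
  material W: M = 1.07×10⁻³
  material Q: M = 0.753×10⁻³
  material H: M = 0.742×10⁻³
  material F: M = 0.716×10⁻³
Highest index: material D.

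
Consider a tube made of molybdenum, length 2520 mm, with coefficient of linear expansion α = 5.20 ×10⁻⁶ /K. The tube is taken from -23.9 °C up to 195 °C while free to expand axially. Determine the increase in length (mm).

2.87 mm

ΔT = 195 − (-23.9) = 218.9 K.
ΔL = α·L₀·ΔT = 5.20×10⁻⁶ × 2520 mm × 218.9 K = 2.87 mm.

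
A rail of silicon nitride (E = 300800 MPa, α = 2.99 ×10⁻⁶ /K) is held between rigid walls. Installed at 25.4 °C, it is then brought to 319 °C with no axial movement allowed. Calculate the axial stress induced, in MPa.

264 MPa

E = 300800 MPa = 300.8 GPa.
ΔT = 293.6 K. Constrained thermal stress σ = E·α·ΔT = 300.8×10³ MPa × 2.99×10⁻⁶ × 293.6 = 264 MPa (compressive).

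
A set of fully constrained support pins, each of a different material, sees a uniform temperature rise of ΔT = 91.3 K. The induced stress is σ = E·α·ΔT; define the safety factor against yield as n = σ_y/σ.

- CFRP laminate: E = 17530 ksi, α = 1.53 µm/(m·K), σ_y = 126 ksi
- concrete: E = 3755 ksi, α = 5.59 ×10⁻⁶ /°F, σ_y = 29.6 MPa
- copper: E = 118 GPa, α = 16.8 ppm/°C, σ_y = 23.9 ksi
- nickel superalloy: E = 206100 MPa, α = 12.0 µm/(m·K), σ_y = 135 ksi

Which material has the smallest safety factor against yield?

With everything in SI (GPa, ×10⁻⁶/K, MPa):
  CFRP laminate: E = 120.9, α = 1.53, σ_y = 868.7 → σ = 16.9 MPa, n = 51.5
  concrete: E = 25.89, α = 10.1, σ_y = 29.60 → σ = 23.8 MPa, n = 1.24
  copper: E = 118.0, α = 16.8, σ_y = 164.8 → σ = 181 MPa, n = 0.910
  nickel superalloy: E = 206.1, α = 12.0, σ_y = 930.8 → σ = 226 MPa, n = 4.12
Copper has the lowest safety factor, n = 0.910.

copper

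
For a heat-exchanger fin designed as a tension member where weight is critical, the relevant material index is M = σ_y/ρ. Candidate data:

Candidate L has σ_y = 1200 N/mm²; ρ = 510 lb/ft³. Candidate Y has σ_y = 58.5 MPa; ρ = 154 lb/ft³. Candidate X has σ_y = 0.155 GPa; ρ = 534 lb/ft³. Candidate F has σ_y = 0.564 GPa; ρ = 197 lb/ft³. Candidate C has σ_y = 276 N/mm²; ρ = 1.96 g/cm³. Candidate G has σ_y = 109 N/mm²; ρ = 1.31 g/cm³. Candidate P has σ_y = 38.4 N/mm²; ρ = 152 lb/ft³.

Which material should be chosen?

Convert each candidate to consistent units, then evaluate M:
  candidate L: σ_y = 1200 MPa, ρ = 8169 kg/m³
  candidate Y: σ_y = 58.50 MPa, ρ = 2467 kg/m³
  candidate X: σ_y = 155.0 MPa, ρ = 8554 kg/m³
  candidate F: σ_y = 564.0 MPa, ρ = 3156 kg/m³
  candidate C: σ_y = 276.0 MPa, ρ = 1960 kg/m³
  candidate G: σ_y = 109.0 MPa, ρ = 1310 kg/m³
  candidate P: σ_y = 38.40 MPa, ρ = 2435 kg/m³
  candidate F: M = 179 kN·m/kg
  candidate L: M = 147 kN·m/kg
  candidate C: M = 141 kN·m/kg
  candidate G: M = 83.2 kN·m/kg
  candidate Y: M = 23.7 kN·m/kg
  candidate X: M = 18.1 kN·m/kg
  candidate P: M = 15.8 kN·m/kg
Candidate F ranks first.

candidate F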